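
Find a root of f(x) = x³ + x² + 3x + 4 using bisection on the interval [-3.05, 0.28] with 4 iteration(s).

f(x) = x³ + x² + 3x + 4
Initial interval: [-3.05, 0.28]

Iteration 1:
  c_1 = (-3.050000 + 0.280000)/2 = -1.385000
  f(c_1) = f(-1.385000) = -0.893517
  f(a) × f(c) ≥ 0, new interval: [-1.385000, 0.280000]
Iteration 2:
  c_2 = (-1.385000 + 0.280000)/2 = -0.552500
  f(c_2) = f(-0.552500) = 2.479102
  f(a) × f(c) < 0, new interval: [-1.385000, -0.552500]
Iteration 3:
  c_3 = (-1.385000 + (-0.552500))/2 = -0.968750
  f(c_3) = f(-0.968750) = 1.123077
  f(a) × f(c) < 0, new interval: [-1.385000, -0.968750]
Iteration 4:
  c_4 = (-1.385000 + (-0.968750))/2 = -1.176875
  f(c_4) = f(-1.176875) = 0.224397
  f(a) × f(c) < 0, new interval: [-1.385000, -1.176875]

After 4 iteration(s), the approximation is c_4 = -1.176875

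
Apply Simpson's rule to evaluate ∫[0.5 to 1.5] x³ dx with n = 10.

f(x) = x³
a = 0.5, b = 1.5, n = 10
h = (b - a)/n = 0.100000

Simpson's rule: (h/3)[f(x₀) + 4f(x₁) + 2f(x₂) + ... + f(xₙ)]

x_0 = 0.5000, f(x_0) = 0.125000, coefficient = 1
x_1 = 0.6000, f(x_1) = 0.216000, coefficient = 4
x_2 = 0.7000, f(x_2) = 0.343000, coefficient = 2
x_3 = 0.8000, f(x_3) = 0.512000, coefficient = 4
x_4 = 0.9000, f(x_4) = 0.729000, coefficient = 2
x_5 = 1.0000, f(x_5) = 1.000000, coefficient = 4
x_6 = 1.1000, f(x_6) = 1.331000, coefficient = 2
x_7 = 1.2000, f(x_7) = 1.728000, coefficient = 4
x_8 = 1.3000, f(x_8) = 2.197000, coefficient = 2
x_9 = 1.4000, f(x_9) = 2.744000, coefficient = 4
x_10 = 1.5000, f(x_10) = 3.375000, coefficient = 1

I ≈ (0.100000/3) × 37.500000 = 1.250000
Exact value: 1.250000
Error: 0.000000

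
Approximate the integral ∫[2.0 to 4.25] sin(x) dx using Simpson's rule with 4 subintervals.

f(x) = sin(x)
a = 2.0, b = 4.25, n = 4
h = (b - a)/n = 0.562500

Simpson's rule: (h/3)[f(x₀) + 4f(x₁) + 2f(x₂) + ... + f(xₙ)]

x_0 = 2.0000, f(x_0) = 0.909297, coefficient = 1
x_1 = 2.5625, f(x_1) = 0.547265, coefficient = 4
x_2 = 3.1250, f(x_2) = 0.016592, coefficient = 2
x_3 = 3.6875, f(x_3) = -0.519194, coefficient = 4
x_4 = 4.2500, f(x_4) = -0.894989, coefficient = 1

I ≈ (0.562500/3) × 0.159776 = 0.029958
Exact value: 0.029941
Error: 0.000017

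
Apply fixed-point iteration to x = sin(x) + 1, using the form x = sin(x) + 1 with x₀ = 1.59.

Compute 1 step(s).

Equation: x = sin(x) + 1
Fixed-point form: x = sin(x) + 1
x₀ = 1.59

x_1 = g(1.590000) = 1.999816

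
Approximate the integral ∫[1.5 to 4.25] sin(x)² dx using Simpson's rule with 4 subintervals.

f(x) = sin(x)²
a = 1.5, b = 4.25, n = 4
h = (b - a)/n = 0.687500

Simpson's rule: (h/3)[f(x₀) + 4f(x₁) + 2f(x₂) + ... + f(xₙ)]

x_0 = 1.5000, f(x_0) = 0.994996, coefficient = 1
x_1 = 2.1875, f(x_1) = 0.665512, coefficient = 4
x_2 = 2.8750, f(x_2) = 0.069404, coefficient = 2
x_3 = 3.5625, f(x_3) = 0.166945, coefficient = 4
x_4 = 4.2500, f(x_4) = 0.801006, coefficient = 1

I ≈ (0.687500/3) × 5.264638 = 1.206479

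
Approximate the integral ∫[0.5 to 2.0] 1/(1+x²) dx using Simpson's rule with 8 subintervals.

f(x) = 1/(1+x²)
a = 0.5, b = 2.0, n = 8
h = (b - a)/n = 0.187500

Simpson's rule: (h/3)[f(x₀) + 4f(x₁) + 2f(x₂) + ... + f(xₙ)]

x_0 = 0.5000, f(x_0) = 0.800000, coefficient = 1
x_1 = 0.6875, f(x_1) = 0.679045, coefficient = 4
x_2 = 0.8750, f(x_2) = 0.566372, coefficient = 2
x_3 = 1.0625, f(x_3) = 0.469725, coefficient = 4
x_4 = 1.2500, f(x_4) = 0.390244, coefficient = 2
x_5 = 1.4375, f(x_5) = 0.326115, coefficient = 4
x_6 = 1.6250, f(x_6) = 0.274678, coefficient = 2
x_7 = 1.8125, f(x_7) = 0.233364, coefficient = 4
x_8 = 2.0000, f(x_8) = 0.200000, coefficient = 1

I ≈ (0.187500/3) × 10.295580 = 0.643474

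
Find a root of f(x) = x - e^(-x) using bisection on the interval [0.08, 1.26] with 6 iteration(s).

f(x) = x - e^(-x)
Initial interval: [0.08, 1.26]

Iteration 1:
  c_1 = (0.080000 + 1.260000)/2 = 0.670000
  f(c_1) = f(0.670000) = 0.158291
  f(a) × f(c) < 0, new interval: [0.080000, 0.670000]
Iteration 2:
  c_2 = (0.080000 + 0.670000)/2 = 0.375000
  f(c_2) = f(0.375000) = -0.312289
  f(a) × f(c) ≥ 0, new interval: [0.375000, 0.670000]
Iteration 3:
  c_3 = (0.375000 + 0.670000)/2 = 0.522500
  f(c_3) = f(0.522500) = -0.070536
  f(a) × f(c) ≥ 0, new interval: [0.522500, 0.670000]
Iteration 4:
  c_4 = (0.522500 + 0.670000)/2 = 0.596250
  f(c_4) = f(0.596250) = 0.045376
  f(a) × f(c) < 0, new interval: [0.522500, 0.596250]
Iteration 5:
  c_5 = (0.522500 + 0.596250)/2 = 0.559375
  f(c_5) = f(0.559375) = -0.012191
  f(a) × f(c) ≥ 0, new interval: [0.559375, 0.596250]
Iteration 6:
  c_6 = (0.559375 + 0.596250)/2 = 0.577812
  f(c_6) = f(0.577812) = 0.016688
  f(a) × f(c) < 0, new interval: [0.559375, 0.577812]

After 6 iteration(s), the approximation is c_6 = 0.577812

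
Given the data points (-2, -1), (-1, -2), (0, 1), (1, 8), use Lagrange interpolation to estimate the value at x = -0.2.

Lagrange interpolation formula:
P(x) = Σ yᵢ × Lᵢ(x)
where Lᵢ(x) = Π_{j≠i} (x - xⱼ)/(xᵢ - xⱼ)

L_0(-0.2) = (-0.2 - (-1))/(-2 - (-1)) × (-0.2 - 0)/(-2 - 0) × (-0.2 - 1)/(-2 - 1) = -0.032000
L_1(-0.2) = (-0.2 - (-2))/(-1 - (-2)) × (-0.2 - 0)/(-1 - 0) × (-0.2 - 1)/(-1 - 1) = 0.216000
L_2(-0.2) = (-0.2 - (-2))/(0 - (-2)) × (-0.2 - (-1))/(0 - (-1)) × (-0.2 - 1)/(0 - 1) = 0.864000
L_3(-0.2) = (-0.2 - (-2))/(1 - (-2)) × (-0.2 - (-1))/(1 - (-1)) × (-0.2 - 0)/(1 - 0) = -0.048000

P(-0.2) = (-1)×L_0(-0.2) + (-2)×L_1(-0.2) + 1×L_2(-0.2) + 8×L_3(-0.2)
P(-0.2) = 0.080000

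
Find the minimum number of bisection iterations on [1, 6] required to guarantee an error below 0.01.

We need (b-a)/2^n ≤ 0.01
(6 - 1)/2^n ≤ 0.01
5/2^n ≤ 0.01
2^n ≥ 500
n ≥ log₂(500) = 8.97
n ≥ 9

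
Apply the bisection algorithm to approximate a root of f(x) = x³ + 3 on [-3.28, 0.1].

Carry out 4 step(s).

f(x) = x³ + 3
Initial interval: [-3.28, 0.1]

Iteration 1:
  c_1 = (-3.280000 + 0.100000)/2 = -1.590000
  f(c_1) = f(-1.590000) = -1.019679
  f(a) × f(c) ≥ 0, new interval: [-1.590000, 0.100000]
Iteration 2:
  c_2 = (-1.590000 + 0.100000)/2 = -0.745000
  f(c_2) = f(-0.745000) = 2.586506
  f(a) × f(c) < 0, new interval: [-1.590000, -0.745000]
Iteration 3:
  c_3 = (-1.590000 + (-0.745000))/2 = -1.167500
  f(c_3) = f(-1.167500) = 1.408632
  f(a) × f(c) < 0, new interval: [-1.590000, -1.167500]
Iteration 4:
  c_4 = (-1.590000 + (-1.167500))/2 = -1.378750
  f(c_4) = f(-1.378750) = 0.379063
  f(a) × f(c) < 0, new interval: [-1.590000, -1.378750]

After 4 iteration(s), the approximation is c_4 = -1.378750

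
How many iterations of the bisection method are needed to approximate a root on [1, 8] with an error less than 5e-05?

We need (b-a)/2^n ≤ 5e-05
(8 - 1)/2^n ≤ 5e-05
7/2^n ≤ 5e-05
2^n ≥ 140000
n ≥ log₂(140000) = 17.10
n ≥ 18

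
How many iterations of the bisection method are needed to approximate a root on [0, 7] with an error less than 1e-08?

We need (b-a)/2^n ≤ 1e-08
(7 - 0)/2^n ≤ 1e-08
7/2^n ≤ 1e-08
2^n ≥ 700000000
n ≥ log₂(700000000) = 29.38
n ≥ 30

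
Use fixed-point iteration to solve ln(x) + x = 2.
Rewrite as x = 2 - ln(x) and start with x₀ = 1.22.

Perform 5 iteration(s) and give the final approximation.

Equation: ln(x) + x = 2
Fixed-point form: x = 2 - ln(x)
x₀ = 1.22

x_1 = g(1.220000) = 1.801149
x_2 = g(1.801149) = 1.411575
x_3 = g(1.411575) = 1.655294
x_4 = g(1.655294) = 1.496021
x_5 = g(1.496021) = 1.597191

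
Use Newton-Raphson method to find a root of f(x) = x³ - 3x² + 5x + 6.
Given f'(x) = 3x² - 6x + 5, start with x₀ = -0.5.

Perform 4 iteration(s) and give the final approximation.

f(x) = x³ - 3x² + 5x + 6
f'(x) = 3x² - 6x + 5
x₀ = -0.5

Newton-Raphson formula: x_{n+1} = x_n - f(x_n)/f'(x_n)

Iteration 1:
  f(-0.500000) = 2.625000
  f'(-0.500000) = 8.750000
  x_1 = -0.500000 - 2.625000/8.750000 = -0.800000
Iteration 2:
  f(-0.800000) = -0.432000
  f'(-0.800000) = 11.720000
  x_2 = -0.800000 - (-0.432000)/11.720000 = -0.763140
Iteration 3:
  f(-0.763140) = -0.007287
  f'(-0.763140) = 11.325987
  x_3 = -0.763140 - (-0.007287)/11.325987 = -0.762497
Iteration 4:
  f(-0.762497) = -0.000002
  f'(-0.762497) = 11.319182
  x_4 = -0.762497 - (-0.000002)/11.319182 = -0.762496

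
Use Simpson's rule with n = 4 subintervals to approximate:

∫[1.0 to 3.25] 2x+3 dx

f(x) = 2x+3
a = 1.0, b = 3.25, n = 4
h = (b - a)/n = 0.562500

Simpson's rule: (h/3)[f(x₀) + 4f(x₁) + 2f(x₂) + ... + f(xₙ)]

x_0 = 1.0000, f(x_0) = 5.000000, coefficient = 1
x_1 = 1.5625, f(x_1) = 6.125000, coefficient = 4
x_2 = 2.1250, f(x_2) = 7.250000, coefficient = 2
x_3 = 2.6875, f(x_3) = 8.375000, coefficient = 4
x_4 = 3.2500, f(x_4) = 9.500000, coefficient = 1

I ≈ (0.562500/3) × 87.000000 = 16.312500
Exact value: 16.312500
Error: 0.000000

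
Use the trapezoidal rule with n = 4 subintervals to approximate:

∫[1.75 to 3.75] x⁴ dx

f(x) = x⁴
a = 1.75, b = 3.75, n = 4
h = (b - a)/n = 0.500000

Trapezoidal rule: (h/2)[f(x₀) + 2f(x₁) + 2f(x₂) + ... + f(xₙ)]

x_0 = 1.7500, f(x_0) = 9.378906, coefficient = 1
x_1 = 2.2500, f(x_1) = 25.628906, coefficient = 2
x_2 = 2.7500, f(x_2) = 57.191406, coefficient = 2
x_3 = 3.2500, f(x_3) = 111.566406, coefficient = 2
x_4 = 3.7500, f(x_4) = 197.753906, coefficient = 1

I ≈ (0.500000/2) × 595.906250 = 148.976562
Exact value: 145.032813
Error: 3.943750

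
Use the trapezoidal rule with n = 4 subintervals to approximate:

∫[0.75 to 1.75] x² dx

f(x) = x²
a = 0.75, b = 1.75, n = 4
h = (b - a)/n = 0.250000

Trapezoidal rule: (h/2)[f(x₀) + 2f(x₁) + 2f(x₂) + ... + f(xₙ)]

x_0 = 0.7500, f(x_0) = 0.562500, coefficient = 1
x_1 = 1.0000, f(x_1) = 1.000000, coefficient = 2
x_2 = 1.2500, f(x_2) = 1.562500, coefficient = 2
x_3 = 1.5000, f(x_3) = 2.250000, coefficient = 2
x_4 = 1.7500, f(x_4) = 3.062500, coefficient = 1

I ≈ (0.250000/2) × 13.250000 = 1.656250
Exact value: 1.645833
Error: 0.010417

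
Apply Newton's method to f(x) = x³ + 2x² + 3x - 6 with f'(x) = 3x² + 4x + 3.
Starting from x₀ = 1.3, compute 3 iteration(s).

f(x) = x³ + 2x² + 3x - 6
f'(x) = 3x² + 4x + 3
x₀ = 1.3

Newton-Raphson formula: x_{n+1} = x_n - f(x_n)/f'(x_n)

Iteration 1:
  f(1.300000) = 3.477000
  f'(1.300000) = 13.270000
  x_1 = 1.300000 - 3.477000/13.270000 = 1.037980
Iteration 2:
  f(1.037980) = 0.387071
  f'(1.037980) = 10.384132
  x_2 = 1.037980 - 0.387071/10.384132 = 1.000705
Iteration 3:
  f(1.000705) = 0.007054
  f'(1.000705) = 10.007053
  x_3 = 1.000705 - 0.007054/10.007053 = 1.000000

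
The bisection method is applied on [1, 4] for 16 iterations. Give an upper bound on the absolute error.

Bisection error bound: |error| ≤ (b-a)/2^n
|error| ≤ (4 - 1)/2^16 = 3/2^16
|error| ≤ 0.0000457764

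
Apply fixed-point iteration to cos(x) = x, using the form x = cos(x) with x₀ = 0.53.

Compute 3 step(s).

Equation: cos(x) = x
Fixed-point form: x = cos(x)
x₀ = 0.53

x_1 = g(0.530000) = 0.862807
x_2 = g(0.862807) = 0.650308
x_3 = g(0.650308) = 0.795898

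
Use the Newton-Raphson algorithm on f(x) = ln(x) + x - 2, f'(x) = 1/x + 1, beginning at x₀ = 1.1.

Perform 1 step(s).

f(x) = ln(x) + x - 2
f'(x) = 1/x + 1
x₀ = 1.1

Newton-Raphson formula: x_{n+1} = x_n - f(x_n)/f'(x_n)

Iteration 1:
  f(1.100000) = -0.804690
  f'(1.100000) = 1.909091
  x_1 = 1.100000 - (-0.804690)/1.909091 = 1.521504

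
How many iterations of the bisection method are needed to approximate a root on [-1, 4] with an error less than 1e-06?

We need (b-a)/2^n ≤ 1e-06
(4 - (-1))/2^n ≤ 1e-06
5/2^n ≤ 1e-06
2^n ≥ 5000000
n ≥ log₂(5000000) = 22.25
n ≥ 23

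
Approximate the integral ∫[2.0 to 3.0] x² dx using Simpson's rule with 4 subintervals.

f(x) = x²
a = 2.0, b = 3.0, n = 4
h = (b - a)/n = 0.250000

Simpson's rule: (h/3)[f(x₀) + 4f(x₁) + 2f(x₂) + ... + f(xₙ)]

x_0 = 2.0000, f(x_0) = 4.000000, coefficient = 1
x_1 = 2.2500, f(x_1) = 5.062500, coefficient = 4
x_2 = 2.5000, f(x_2) = 6.250000, coefficient = 2
x_3 = 2.7500, f(x_3) = 7.562500, coefficient = 4
x_4 = 3.0000, f(x_4) = 9.000000, coefficient = 1

I ≈ (0.250000/3) × 76.000000 = 6.333333
Exact value: 6.333333
Error: 0.000000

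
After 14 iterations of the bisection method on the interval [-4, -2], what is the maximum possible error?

Bisection error bound: |error| ≤ (b-a)/2^n
|error| ≤ (-2 - (-4))/2^14 = 2/2^14
|error| ≤ 0.0001220703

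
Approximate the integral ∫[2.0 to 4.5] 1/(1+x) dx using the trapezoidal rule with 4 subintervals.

f(x) = 1/(1+x)
a = 2.0, b = 4.5, n = 4
h = (b - a)/n = 0.625000

Trapezoidal rule: (h/2)[f(x₀) + 2f(x₁) + 2f(x₂) + ... + f(xₙ)]

x_0 = 2.0000, f(x_0) = 0.333333, coefficient = 1
x_1 = 2.6250, f(x_1) = 0.275862, coefficient = 2
x_2 = 3.2500, f(x_2) = 0.235294, coefficient = 2
x_3 = 3.8750, f(x_3) = 0.205128, coefficient = 2
x_4 = 4.5000, f(x_4) = 0.181818, coefficient = 1

I ≈ (0.625000/2) × 1.947720 = 0.608663
Exact value: 0.606136
Error: 0.002527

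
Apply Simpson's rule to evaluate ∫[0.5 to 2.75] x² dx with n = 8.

f(x) = x²
a = 0.5, b = 2.75, n = 8
h = (b - a)/n = 0.281250

Simpson's rule: (h/3)[f(x₀) + 4f(x₁) + 2f(x₂) + ... + f(xₙ)]

x_0 = 0.5000, f(x_0) = 0.250000, coefficient = 1
x_1 = 0.7812, f(x_1) = 0.610352, coefficient = 4
x_2 = 1.0625, f(x_2) = 1.128906, coefficient = 2
x_3 = 1.3438, f(x_3) = 1.805664, coefficient = 4
x_4 = 1.6250, f(x_4) = 2.640625, coefficient = 2
x_5 = 1.9062, f(x_5) = 3.633789, coefficient = 4
x_6 = 2.1875, f(x_6) = 4.785156, coefficient = 2
x_7 = 2.4688, f(x_7) = 6.094727, coefficient = 4
x_8 = 2.7500, f(x_8) = 7.562500, coefficient = 1

I ≈ (0.281250/3) × 73.500000 = 6.890625
Exact value: 6.890625
Error: 0.000000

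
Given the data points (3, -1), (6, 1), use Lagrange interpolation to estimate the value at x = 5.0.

Lagrange interpolation formula:
P(x) = Σ yᵢ × Lᵢ(x)
where Lᵢ(x) = Π_{j≠i} (x - xⱼ)/(xᵢ - xⱼ)

L_0(5.0) = (5.0 - 6)/(3 - 6) = 0.333333
L_1(5.0) = (5.0 - 3)/(6 - 3) = 0.666667

P(5.0) = (-1)×L_0(5.0) + 1×L_1(5.0)
P(5.0) = 0.333333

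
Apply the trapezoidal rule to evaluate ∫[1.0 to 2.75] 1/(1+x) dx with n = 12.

f(x) = 1/(1+x)
a = 1.0, b = 2.75, n = 12
h = (b - a)/n = 0.145833

Trapezoidal rule: (h/2)[f(x₀) + 2f(x₁) + 2f(x₂) + ... + f(xₙ)]

x_0 = 1.0000, f(x_0) = 0.500000, coefficient = 1
x_1 = 1.1458, f(x_1) = 0.466019, coefficient = 2
x_2 = 1.2917, f(x_2) = 0.436364, coefficient = 2
x_3 = 1.4375, f(x_3) = 0.410256, coefficient = 2
x_4 = 1.5833, f(x_4) = 0.387097, coefficient = 2
x_5 = 1.7292, f(x_5) = 0.366412, coefficient = 2
x_6 = 1.8750, f(x_6) = 0.347826, coefficient = 2
x_7 = 2.0208, f(x_7) = 0.331034, coefficient = 2
x_8 = 2.1667, f(x_8) = 0.315789, coefficient = 2
x_9 = 2.3125, f(x_9) = 0.301887, coefficient = 2
x_10 = 2.4583, f(x_10) = 0.289157, coefficient = 2
x_11 = 2.6042, f(x_11) = 0.277457, coefficient = 2
x_12 = 2.7500, f(x_12) = 0.266667, coefficient = 1

I ≈ (0.145833/2) × 8.625264 = 0.628925
Exact value: 0.628609
Error: 0.000317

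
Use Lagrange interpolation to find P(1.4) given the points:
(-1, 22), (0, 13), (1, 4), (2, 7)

Lagrange interpolation formula:
P(x) = Σ yᵢ × Lᵢ(x)
where Lᵢ(x) = Π_{j≠i} (x - xⱼ)/(xᵢ - xⱼ)

L_0(1.4) = (1.4 - 0)/(-1 - 0) × (1.4 - 1)/(-1 - 1) × (1.4 - 2)/(-1 - 2) = 0.056000
L_1(1.4) = (1.4 - (-1))/(0 - (-1)) × (1.4 - 1)/(0 - 1) × (1.4 - 2)/(0 - 2) = -0.288000
L_2(1.4) = (1.4 - (-1))/(1 - (-1)) × (1.4 - 0)/(1 - 0) × (1.4 - 2)/(1 - 2) = 1.008000
L_3(1.4) = (1.4 - (-1))/(2 - (-1)) × (1.4 - 0)/(2 - 0) × (1.4 - 1)/(2 - 1) = 0.224000

P(1.4) = 22×L_0(1.4) + 13×L_1(1.4) + 4×L_2(1.4) + 7×L_3(1.4)
P(1.4) = 3.088000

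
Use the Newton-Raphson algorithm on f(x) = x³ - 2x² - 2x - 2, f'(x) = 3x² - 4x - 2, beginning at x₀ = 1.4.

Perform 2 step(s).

f(x) = x³ - 2x² - 2x - 2
f'(x) = 3x² - 4x - 2
x₀ = 1.4

Newton-Raphson formula: x_{n+1} = x_n - f(x_n)/f'(x_n)

Iteration 1:
  f(1.400000) = -5.976000
  f'(1.400000) = -1.720000
  x_1 = 1.400000 - (-5.976000)/(-1.720000) = -2.074419
Iteration 2:
  f(-2.074419) = -15.384252
  f'(-2.074419) = 19.207312
  x_2 = -2.074419 - (-15.384252)/19.207312 = -1.273461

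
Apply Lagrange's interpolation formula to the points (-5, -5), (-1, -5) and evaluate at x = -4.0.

Lagrange interpolation formula:
P(x) = Σ yᵢ × Lᵢ(x)
where Lᵢ(x) = Π_{j≠i} (x - xⱼ)/(xᵢ - xⱼ)

L_0(-4.0) = (-4.0 - (-1))/(-5 - (-1)) = 0.750000
L_1(-4.0) = (-4.0 - (-5))/(-1 - (-5)) = 0.250000

P(-4.0) = (-5)×L_0(-4.0) + (-5)×L_1(-4.0)
P(-4.0) = -5.000000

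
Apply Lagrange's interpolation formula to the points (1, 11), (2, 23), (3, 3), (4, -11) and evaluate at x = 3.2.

Lagrange interpolation formula:
P(x) = Σ yᵢ × Lᵢ(x)
where Lᵢ(x) = Π_{j≠i} (x - xⱼ)/(xᵢ - xⱼ)

L_0(3.2) = (3.2 - 2)/(1 - 2) × (3.2 - 3)/(1 - 3) × (3.2 - 4)/(1 - 4) = 0.032000
L_1(3.2) = (3.2 - 1)/(2 - 1) × (3.2 - 3)/(2 - 3) × (3.2 - 4)/(2 - 4) = -0.176000
L_2(3.2) = (3.2 - 1)/(3 - 1) × (3.2 - 2)/(3 - 2) × (3.2 - 4)/(3 - 4) = 1.056000
L_3(3.2) = (3.2 - 1)/(4 - 1) × (3.2 - 2)/(4 - 2) × (3.2 - 3)/(4 - 3) = 0.088000

P(3.2) = 11×L_0(3.2) + 23×L_1(3.2) + 3×L_2(3.2) + (-11)×L_3(3.2)
P(3.2) = -1.496000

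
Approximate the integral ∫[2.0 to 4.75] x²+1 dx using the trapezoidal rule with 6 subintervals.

f(x) = x²+1
a = 2.0, b = 4.75, n = 6
h = (b - a)/n = 0.458333

Trapezoidal rule: (h/2)[f(x₀) + 2f(x₁) + 2f(x₂) + ... + f(xₙ)]

x_0 = 2.0000, f(x_0) = 5.000000, coefficient = 1
x_1 = 2.4583, f(x_1) = 7.043403, coefficient = 2
x_2 = 2.9167, f(x_2) = 9.506944, coefficient = 2
x_3 = 3.3750, f(x_3) = 12.390625, coefficient = 2
x_4 = 3.8333, f(x_4) = 15.694444, coefficient = 2
x_5 = 4.2917, f(x_5) = 19.418403, coefficient = 2
x_6 = 4.7500, f(x_6) = 23.562500, coefficient = 1

I ≈ (0.458333/2) × 156.670139 = 35.903573
Exact value: 35.807292
Error: 0.096282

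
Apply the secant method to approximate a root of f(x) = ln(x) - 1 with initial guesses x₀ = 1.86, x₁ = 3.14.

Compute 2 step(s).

f(x) = ln(x) - 1
x₀ = 1.86, x₁ = 3.14

Secant formula: x_{n+1} = x_n - f(x_n)(x_n - x_{n-1})/(f(x_n) - f(x_{n-1}))

Iteration 1:
  f(1.860000) = -0.379424
  f(3.140000) = 0.144223
  x_2 = 3.140000 - 0.144223×(3.140000 - 1.860000)/(0.144223 - (-0.379424))
       = 2.787462
Iteration 2:
  f(3.140000) = 0.144223
  f(2.787462) = 0.025132
  x_3 = 2.787462 - 0.025132×(2.787462 - 3.140000)/(0.025132 - 0.144223)
       = 2.713067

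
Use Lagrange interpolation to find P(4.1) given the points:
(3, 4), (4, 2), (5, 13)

Lagrange interpolation formula:
P(x) = Σ yᵢ × Lᵢ(x)
where Lᵢ(x) = Π_{j≠i} (x - xⱼ)/(xᵢ - xⱼ)

L_0(4.1) = (4.1 - 4)/(3 - 4) × (4.1 - 5)/(3 - 5) = -0.045000
L_1(4.1) = (4.1 - 3)/(4 - 3) × (4.1 - 5)/(4 - 5) = 0.990000
L_2(4.1) = (4.1 - 3)/(5 - 3) × (4.1 - 4)/(5 - 4) = 0.055000

P(4.1) = 4×L_0(4.1) + 2×L_1(4.1) + 13×L_2(4.1)
P(4.1) = 2.515000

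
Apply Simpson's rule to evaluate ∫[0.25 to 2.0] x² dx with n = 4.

f(x) = x²
a = 0.25, b = 2.0, n = 4
h = (b - a)/n = 0.437500

Simpson's rule: (h/3)[f(x₀) + 4f(x₁) + 2f(x₂) + ... + f(xₙ)]

x_0 = 0.2500, f(x_0) = 0.062500, coefficient = 1
x_1 = 0.6875, f(x_1) = 0.472656, coefficient = 4
x_2 = 1.1250, f(x_2) = 1.265625, coefficient = 2
x_3 = 1.5625, f(x_3) = 2.441406, coefficient = 4
x_4 = 2.0000, f(x_4) = 4.000000, coefficient = 1

I ≈ (0.437500/3) × 18.250000 = 2.661458
Exact value: 2.661458
Error: 0.000000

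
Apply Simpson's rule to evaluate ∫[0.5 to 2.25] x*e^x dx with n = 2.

f(x) = x*e^x
a = 0.5, b = 2.25, n = 2
h = (b - a)/n = 0.875000

Simpson's rule: (h/3)[f(x₀) + 4f(x₁) + 2f(x₂) + ... + f(xₙ)]

x_0 = 0.5000, f(x_0) = 0.824361, coefficient = 1
x_1 = 1.3750, f(x_1) = 5.438230, coefficient = 4
x_2 = 2.2500, f(x_2) = 21.347406, coefficient = 1

I ≈ (0.875000/3) × 43.924688 = 12.811367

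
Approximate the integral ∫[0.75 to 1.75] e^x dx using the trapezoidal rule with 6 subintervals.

f(x) = e^x
a = 0.75, b = 1.75, n = 6
h = (b - a)/n = 0.166667

Trapezoidal rule: (h/2)[f(x₀) + 2f(x₁) + 2f(x₂) + ... + f(xₙ)]

x_0 = 0.7500, f(x_0) = 2.117000, coefficient = 1
x_1 = 0.9167, f(x_1) = 2.500940, coefficient = 2
x_2 = 1.0833, f(x_2) = 2.954512, coefficient = 2
x_3 = 1.2500, f(x_3) = 3.490343, coefficient = 2
x_4 = 1.4167, f(x_4) = 4.123353, coefficient = 2
x_5 = 1.5833, f(x_5) = 4.871166, coefficient = 2
x_6 = 1.7500, f(x_6) = 5.754603, coefficient = 1

I ≈ (0.166667/2) × 43.752230 = 3.646019
Exact value: 3.637603
Error: 0.008416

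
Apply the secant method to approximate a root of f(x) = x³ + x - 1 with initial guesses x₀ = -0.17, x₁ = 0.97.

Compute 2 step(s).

f(x) = x³ + x - 1
x₀ = -0.17, x₁ = 0.97

Secant formula: x_{n+1} = x_n - f(x_n)(x_n - x_{n-1})/(f(x_n) - f(x_{n-1}))

Iteration 1:
  f(-0.170000) = -1.174913
  f(0.970000) = 0.882673
  x_2 = 0.970000 - 0.882673×(0.970000 - (-0.170000))/(0.882673 - (-1.174913))
       = 0.480957
Iteration 2:
  f(0.970000) = 0.882673
  f(0.480957) = -0.407788
  x_3 = 0.480957 - (-0.407788)×(0.480957 - 0.970000)/(-0.407788 - 0.882673)
       = 0.635496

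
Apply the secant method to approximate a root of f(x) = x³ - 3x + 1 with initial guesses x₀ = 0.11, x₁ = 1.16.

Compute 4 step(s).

f(x) = x³ - 3x + 1
x₀ = 0.11, x₁ = 1.16

Secant formula: x_{n+1} = x_n - f(x_n)(x_n - x_{n-1})/(f(x_n) - f(x_{n-1}))

Iteration 1:
  f(0.110000) = 0.671331
  f(1.160000) = -0.919104
  x_2 = 1.160000 - (-0.919104)×(1.160000 - 0.110000)/(-0.919104 - 0.671331)
       = 0.553211
Iteration 2:
  f(1.160000) = -0.919104
  f(0.553211) = -0.490326
  x_3 = 0.553211 - (-0.490326)×(0.553211 - 1.160000)/(-0.490326 - (-0.919104))
       = -0.140679
Iteration 3:
  f(0.553211) = -0.490326
  f(-0.140679) = 1.419254
  x_4 = -0.140679 - 1.419254×(-0.140679 - 0.553211)/(1.419254 - (-0.490326))
       = 0.375039
Iteration 4:
  f(-0.140679) = 1.419254
  f(0.375039) = -0.072367
  x_5 = 0.375039 - (-0.072367)×(0.375039 - (-0.140679))/(-0.072367 - 1.419254)
       = 0.350019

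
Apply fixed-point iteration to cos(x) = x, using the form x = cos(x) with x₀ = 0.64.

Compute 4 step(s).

Equation: cos(x) = x
Fixed-point form: x = cos(x)
x₀ = 0.64

x_1 = g(0.640000) = 0.802096
x_2 = g(0.802096) = 0.695202
x_3 = g(0.695202) = 0.767924
x_4 = g(0.767924) = 0.719354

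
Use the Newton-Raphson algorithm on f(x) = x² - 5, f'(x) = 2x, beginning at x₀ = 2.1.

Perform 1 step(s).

f(x) = x² - 5
f'(x) = 2x
x₀ = 2.1

Newton-Raphson formula: x_{n+1} = x_n - f(x_n)/f'(x_n)

Iteration 1:
  f(2.100000) = -0.590000
  f'(2.100000) = 4.200000
  x_1 = 2.100000 - (-0.590000)/4.200000 = 2.240476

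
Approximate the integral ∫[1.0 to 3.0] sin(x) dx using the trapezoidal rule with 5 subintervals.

f(x) = sin(x)
a = 1.0, b = 3.0, n = 5
h = (b - a)/n = 0.400000

Trapezoidal rule: (h/2)[f(x₀) + 2f(x₁) + 2f(x₂) + ... + f(xₙ)]

x_0 = 1.0000, f(x_0) = 0.841471, coefficient = 1
x_1 = 1.4000, f(x_1) = 0.985450, coefficient = 2
x_2 = 1.8000, f(x_2) = 0.973848, coefficient = 2
x_3 = 2.2000, f(x_3) = 0.808496, coefficient = 2
x_4 = 2.6000, f(x_4) = 0.515501, coefficient = 2
x_5 = 3.0000, f(x_5) = 0.141120, coefficient = 1

I ≈ (0.400000/2) × 7.549181 = 1.509836
Exact value: 1.530295
Error: 0.020459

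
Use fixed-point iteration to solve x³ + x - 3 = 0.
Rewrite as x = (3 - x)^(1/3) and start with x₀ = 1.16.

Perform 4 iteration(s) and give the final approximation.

Equation: x³ + x - 3 = 0
Fixed-point form: x = (3 - x)^(1/3)
x₀ = 1.16

x_1 = g(1.160000) = 1.225385
x_2 = g(1.225385) = 1.210695
x_3 = g(1.210695) = 1.214026
x_4 = g(1.214026) = 1.213272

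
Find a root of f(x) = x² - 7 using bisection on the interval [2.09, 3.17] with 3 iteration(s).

f(x) = x² - 7
Initial interval: [2.09, 3.17]

Iteration 1:
  c_1 = (2.090000 + 3.170000)/2 = 2.630000
  f(c_1) = f(2.630000) = -0.083100
  f(a) × f(c) ≥ 0, new interval: [2.630000, 3.170000]
Iteration 2:
  c_2 = (2.630000 + 3.170000)/2 = 2.900000
  f(c_2) = f(2.900000) = 1.410000
  f(a) × f(c) < 0, new interval: [2.630000, 2.900000]
Iteration 3:
  c_3 = (2.630000 + 2.900000)/2 = 2.765000
  f(c_3) = f(2.765000) = 0.645225
  f(a) × f(c) < 0, new interval: [2.630000, 2.765000]

After 3 iteration(s), the approximation is c_3 = 2.765000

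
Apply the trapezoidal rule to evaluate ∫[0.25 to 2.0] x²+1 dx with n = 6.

f(x) = x²+1
a = 0.25, b = 2.0, n = 6
h = (b - a)/n = 0.291667

Trapezoidal rule: (h/2)[f(x₀) + 2f(x₁) + 2f(x₂) + ... + f(xₙ)]

x_0 = 0.2500, f(x_0) = 1.062500, coefficient = 1
x_1 = 0.5417, f(x_1) = 1.293403, coefficient = 2
x_2 = 0.8333, f(x_2) = 1.694444, coefficient = 2
x_3 = 1.1250, f(x_3) = 2.265625, coefficient = 2
x_4 = 1.4167, f(x_4) = 3.006944, coefficient = 2
x_5 = 1.7083, f(x_5) = 3.918403, coefficient = 2
x_6 = 2.0000, f(x_6) = 5.000000, coefficient = 1

I ≈ (0.291667/2) × 30.420139 = 4.436270
Exact value: 4.411458
Error: 0.024812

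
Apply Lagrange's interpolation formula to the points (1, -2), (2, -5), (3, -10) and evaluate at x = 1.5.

Lagrange interpolation formula:
P(x) = Σ yᵢ × Lᵢ(x)
where Lᵢ(x) = Π_{j≠i} (x - xⱼ)/(xᵢ - xⱼ)

L_0(1.5) = (1.5 - 2)/(1 - 2) × (1.5 - 3)/(1 - 3) = 0.375000
L_1(1.5) = (1.5 - 1)/(2 - 1) × (1.5 - 3)/(2 - 3) = 0.750000
L_2(1.5) = (1.5 - 1)/(3 - 1) × (1.5 - 2)/(3 - 2) = -0.125000

P(1.5) = (-2)×L_0(1.5) + (-5)×L_1(1.5) + (-10)×L_2(1.5)
P(1.5) = -3.250000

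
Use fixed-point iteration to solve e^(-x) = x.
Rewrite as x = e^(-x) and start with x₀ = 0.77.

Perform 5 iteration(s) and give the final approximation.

Equation: e^(-x) = x
Fixed-point form: x = e^(-x)
x₀ = 0.77

x_1 = g(0.770000) = 0.463013
x_2 = g(0.463013) = 0.629384
x_3 = g(0.629384) = 0.532920
x_4 = g(0.532920) = 0.586889
x_5 = g(0.586889) = 0.556055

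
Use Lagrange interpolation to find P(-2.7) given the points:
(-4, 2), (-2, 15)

Lagrange interpolation formula:
P(x) = Σ yᵢ × Lᵢ(x)
where Lᵢ(x) = Π_{j≠i} (x - xⱼ)/(xᵢ - xⱼ)

L_0(-2.7) = (-2.7 - (-2))/(-4 - (-2)) = 0.350000
L_1(-2.7) = (-2.7 - (-4))/(-2 - (-4)) = 0.650000

P(-2.7) = 2×L_0(-2.7) + 15×L_1(-2.7)
P(-2.7) = 10.450000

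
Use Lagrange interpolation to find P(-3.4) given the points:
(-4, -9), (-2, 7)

Lagrange interpolation formula:
P(x) = Σ yᵢ × Lᵢ(x)
where Lᵢ(x) = Π_{j≠i} (x - xⱼ)/(xᵢ - xⱼ)

L_0(-3.4) = (-3.4 - (-2))/(-4 - (-2)) = 0.700000
L_1(-3.4) = (-3.4 - (-4))/(-2 - (-4)) = 0.300000

P(-3.4) = (-9)×L_0(-3.4) + 7×L_1(-3.4)
P(-3.4) = -4.200000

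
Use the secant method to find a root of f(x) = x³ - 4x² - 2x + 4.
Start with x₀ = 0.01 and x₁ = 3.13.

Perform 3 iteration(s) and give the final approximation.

f(x) = x³ - 4x² - 2x + 4
x₀ = 0.01, x₁ = 3.13

Secant formula: x_{n+1} = x_n - f(x_n)(x_n - x_{n-1})/(f(x_n) - f(x_{n-1}))

Iteration 1:
  f(0.010000) = 3.979601
  f(3.130000) = -10.783303
  x_2 = 3.130000 - (-10.783303)×(3.130000 - 0.010000)/(-10.783303 - 3.979601)
       = 0.851051
Iteration 2:
  f(3.130000) = -10.783303
  f(0.851051) = 0.017153
  x_3 = 0.851051 - 0.017153×(0.851051 - 3.130000)/(0.017153 - (-10.783303))
       = 0.854670
Iteration 3:
  f(0.851051) = 0.017153
  f(0.854670) = -0.006882
  x_4 = 0.854670 - (-0.006882)×(0.854670 - 0.851051)/(-0.006882 - 0.017153)
       = 0.853634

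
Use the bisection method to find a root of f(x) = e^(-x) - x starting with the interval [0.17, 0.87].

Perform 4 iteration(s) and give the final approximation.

f(x) = e^(-x) - x
Initial interval: [0.17, 0.87]

Iteration 1:
  c_1 = (0.170000 + 0.870000)/2 = 0.520000
  f(c_1) = f(0.520000) = 0.074521
  f(a) × f(c) ≥ 0, new interval: [0.520000, 0.870000]
Iteration 2:
  c_2 = (0.520000 + 0.870000)/2 = 0.695000
  f(c_2) = f(0.695000) = -0.195926
  f(a) × f(c) < 0, new interval: [0.520000, 0.695000]
Iteration 3:
  c_3 = (0.520000 + 0.695000)/2 = 0.607500
  f(c_3) = f(0.607500) = -0.062789
  f(a) × f(c) < 0, new interval: [0.520000, 0.607500]
Iteration 4:
  c_4 = (0.520000 + 0.607500)/2 = 0.563750
  f(c_4) = f(0.563750) = 0.005321
  f(a) × f(c) ≥ 0, new interval: [0.563750, 0.607500]

After 4 iteration(s), the approximation is c_4 = 0.563750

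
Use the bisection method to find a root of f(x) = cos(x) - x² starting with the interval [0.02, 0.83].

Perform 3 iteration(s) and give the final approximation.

f(x) = cos(x) - x²
Initial interval: [0.02, 0.83]

Iteration 1:
  c_1 = (0.020000 + 0.830000)/2 = 0.425000
  f(c_1) = f(0.425000) = 0.730414
  f(a) × f(c) ≥ 0, new interval: [0.425000, 0.830000]
Iteration 2:
  c_2 = (0.425000 + 0.830000)/2 = 0.627500
  f(c_2) = f(0.627500) = 0.415742
  f(a) × f(c) ≥ 0, new interval: [0.627500, 0.830000]
Iteration 3:
  c_3 = (0.627500 + 0.830000)/2 = 0.728750
  f(c_3) = f(0.728750) = 0.214931
  f(a) × f(c) ≥ 0, new interval: [0.728750, 0.830000]

After 3 iteration(s), the approximation is c_3 = 0.728750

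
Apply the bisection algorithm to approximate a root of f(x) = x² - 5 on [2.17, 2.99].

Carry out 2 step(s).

f(x) = x² - 5
Initial interval: [2.17, 2.99]

Iteration 1:
  c_1 = (2.170000 + 2.990000)/2 = 2.580000
  f(c_1) = f(2.580000) = 1.656400
  f(a) × f(c) < 0, new interval: [2.170000, 2.580000]
Iteration 2:
  c_2 = (2.170000 + 2.580000)/2 = 2.375000
  f(c_2) = f(2.375000) = 0.640625
  f(a) × f(c) < 0, new interval: [2.170000, 2.375000]

After 2 iteration(s), the approximation is c_2 = 2.375000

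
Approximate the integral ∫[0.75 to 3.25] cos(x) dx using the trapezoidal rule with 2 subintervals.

f(x) = cos(x)
a = 0.75, b = 3.25, n = 2
h = (b - a)/n = 1.250000

Trapezoidal rule: (h/2)[f(x₀) + 2f(x₁) + 2f(x₂) + ... + f(xₙ)]

x_0 = 0.7500, f(x_0) = 0.731689, coefficient = 1
x_1 = 2.0000, f(x_1) = -0.416147, coefficient = 2
x_2 = 3.2500, f(x_2) = -0.994130, coefficient = 1

I ≈ (1.250000/2) × -1.094734 = -0.684209
Exact value: -0.789834
Error: 0.105625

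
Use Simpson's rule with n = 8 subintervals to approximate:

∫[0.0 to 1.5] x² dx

f(x) = x²
a = 0.0, b = 1.5, n = 8
h = (b - a)/n = 0.187500

Simpson's rule: (h/3)[f(x₀) + 4f(x₁) + 2f(x₂) + ... + f(xₙ)]

x_0 = 0.0000, f(x_0) = 0.000000, coefficient = 1
x_1 = 0.1875, f(x_1) = 0.035156, coefficient = 4
x_2 = 0.3750, f(x_2) = 0.140625, coefficient = 2
x_3 = 0.5625, f(x_3) = 0.316406, coefficient = 4
x_4 = 0.7500, f(x_4) = 0.562500, coefficient = 2
x_5 = 0.9375, f(x_5) = 0.878906, coefficient = 4
x_6 = 1.1250, f(x_6) = 1.265625, coefficient = 2
x_7 = 1.3125, f(x_7) = 1.722656, coefficient = 4
x_8 = 1.5000, f(x_8) = 2.250000, coefficient = 1

I ≈ (0.187500/3) × 18.000000 = 1.125000
Exact value: 1.125000
Error: 0.000000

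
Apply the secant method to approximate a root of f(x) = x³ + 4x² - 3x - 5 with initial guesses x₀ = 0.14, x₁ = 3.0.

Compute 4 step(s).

f(x) = x³ + 4x² - 3x - 5
x₀ = 0.14, x₁ = 3.0

Secant formula: x_{n+1} = x_n - f(x_n)(x_n - x_{n-1})/(f(x_n) - f(x_{n-1}))

Iteration 1:
  f(0.140000) = -5.338856
  f(3.000000) = 49.000000
  x_2 = 3.000000 - 49.000000×(3.000000 - 0.140000)/(49.000000 - (-5.338856))
       = 0.420998
Iteration 2:
  f(3.000000) = 49.000000
  f(0.420998) = -5.479419
  x_3 = 0.420998 - (-5.479419)×(0.420998 - 3.000000)/(-5.479419 - 49.000000)
       = 0.680389
Iteration 3:
  f(0.420998) = -5.479419
  f(0.680389) = -4.874480
  x_4 = 0.680389 - (-4.874480)×(0.680389 - 0.420998)/(-4.874480 - (-5.479419))
       = 2.770504
Iteration 4:
  f(0.680389) = -4.874480
  f(2.770504) = 38.656786
  x_5 = 2.770504 - 38.656786×(2.770504 - 0.680389)/(38.656786 - (-4.874480))
       = 0.914432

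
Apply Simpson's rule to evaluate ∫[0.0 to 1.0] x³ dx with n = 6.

f(x) = x³
a = 0.0, b = 1.0, n = 6
h = (b - a)/n = 0.166667

Simpson's rule: (h/3)[f(x₀) + 4f(x₁) + 2f(x₂) + ... + f(xₙ)]

x_0 = 0.0000, f(x_0) = 0.000000, coefficient = 1
x_1 = 0.1667, f(x_1) = 0.004630, coefficient = 4
x_2 = 0.3333, f(x_2) = 0.037037, coefficient = 2
x_3 = 0.5000, f(x_3) = 0.125000, coefficient = 4
x_4 = 0.6667, f(x_4) = 0.296296, coefficient = 2
x_5 = 0.8333, f(x_5) = 0.578704, coefficient = 4
x_6 = 1.0000, f(x_6) = 1.000000, coefficient = 1

I ≈ (0.166667/3) × 4.500000 = 0.250000
Exact value: 0.250000
Error: 0.000000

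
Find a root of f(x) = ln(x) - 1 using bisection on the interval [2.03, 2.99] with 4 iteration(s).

f(x) = ln(x) - 1
Initial interval: [2.03, 2.99]

Iteration 1:
  c_1 = (2.030000 + 2.990000)/2 = 2.510000
  f(c_1) = f(2.510000) = -0.079717
  f(a) × f(c) ≥ 0, new interval: [2.510000, 2.990000]
Iteration 2:
  c_2 = (2.510000 + 2.990000)/2 = 2.750000
  f(c_2) = f(2.750000) = 0.011601
  f(a) × f(c) < 0, new interval: [2.510000, 2.750000]
Iteration 3:
  c_3 = (2.510000 + 2.750000)/2 = 2.630000
  f(c_3) = f(2.630000) = -0.033016
  f(a) × f(c) ≥ 0, new interval: [2.630000, 2.750000]
Iteration 4:
  c_4 = (2.630000 + 2.750000)/2 = 2.690000
  f(c_4) = f(2.690000) = -0.010459
  f(a) × f(c) ≥ 0, new interval: [2.690000, 2.750000]

After 4 iteration(s), the approximation is c_4 = 2.690000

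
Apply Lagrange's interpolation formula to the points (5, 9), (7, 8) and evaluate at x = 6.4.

Lagrange interpolation formula:
P(x) = Σ yᵢ × Lᵢ(x)
where Lᵢ(x) = Π_{j≠i} (x - xⱼ)/(xᵢ - xⱼ)

L_0(6.4) = (6.4 - 7)/(5 - 7) = 0.300000
L_1(6.4) = (6.4 - 5)/(7 - 5) = 0.700000

P(6.4) = 9×L_0(6.4) + 8×L_1(6.4)
P(6.4) = 8.300000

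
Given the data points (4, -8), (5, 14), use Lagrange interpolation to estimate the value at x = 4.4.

Lagrange interpolation formula:
P(x) = Σ yᵢ × Lᵢ(x)
where Lᵢ(x) = Π_{j≠i} (x - xⱼ)/(xᵢ - xⱼ)

L_0(4.4) = (4.4 - 5)/(4 - 5) = 0.600000
L_1(4.4) = (4.4 - 4)/(5 - 4) = 0.400000

P(4.4) = (-8)×L_0(4.4) + 14×L_1(4.4)
P(4.4) = 0.800000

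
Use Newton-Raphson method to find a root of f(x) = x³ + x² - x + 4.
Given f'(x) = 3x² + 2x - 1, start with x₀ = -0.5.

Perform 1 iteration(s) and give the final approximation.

f(x) = x³ + x² - x + 4
f'(x) = 3x² + 2x - 1
x₀ = -0.5

Newton-Raphson formula: x_{n+1} = x_n - f(x_n)/f'(x_n)

Iteration 1:
  f(-0.500000) = 4.625000
  f'(-0.500000) = -1.250000
  x_1 = -0.500000 - 4.625000/(-1.250000) = 3.200000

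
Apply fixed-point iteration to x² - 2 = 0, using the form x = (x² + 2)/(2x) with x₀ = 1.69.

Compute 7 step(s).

Equation: x² - 2 = 0
Fixed-point form: x = (x² + 2)/(2x)
x₀ = 1.69

x_1 = g(1.690000) = 1.436716
x_2 = g(1.436716) = 1.414390
x_3 = g(1.414390) = 1.414214
x_4 = g(1.414214) = 1.414214
x_5 = g(1.414214) = 1.414214
x_6 = g(1.414214) = 1.414214
x_7 = g(1.414214) = 1.414214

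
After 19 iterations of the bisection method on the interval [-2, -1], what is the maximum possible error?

Bisection error bound: |error| ≤ (b-a)/2^n
|error| ≤ (-1 - (-2))/2^19 = 1/2^19
|error| ≤ 0.0000019073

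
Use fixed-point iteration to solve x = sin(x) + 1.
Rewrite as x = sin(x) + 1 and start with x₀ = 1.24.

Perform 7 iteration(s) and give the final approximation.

Equation: x = sin(x) + 1
Fixed-point form: x = sin(x) + 1
x₀ = 1.24

x_1 = g(1.240000) = 1.945784
x_2 = g(1.945784) = 1.930512
x_3 = g(1.930512) = 1.935997
x_4 = g(1.935997) = 1.934052
x_5 = g(1.934052) = 1.934745
x_6 = g(1.934745) = 1.934499
x_7 = g(1.934499) = 1.934586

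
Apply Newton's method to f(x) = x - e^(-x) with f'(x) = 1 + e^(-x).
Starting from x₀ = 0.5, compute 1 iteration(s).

f(x) = x - e^(-x)
f'(x) = 1 + e^(-x)
x₀ = 0.5

Newton-Raphson formula: x_{n+1} = x_n - f(x_n)/f'(x_n)

Iteration 1:
  f(0.500000) = -0.106531
  f'(0.500000) = 1.606531
  x_1 = 0.500000 - (-0.106531)/1.606531 = 0.566311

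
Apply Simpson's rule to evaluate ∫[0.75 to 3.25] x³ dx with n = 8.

f(x) = x³
a = 0.75, b = 3.25, n = 8
h = (b - a)/n = 0.312500

Simpson's rule: (h/3)[f(x₀) + 4f(x₁) + 2f(x₂) + ... + f(xₙ)]

x_0 = 0.7500, f(x_0) = 0.421875, coefficient = 1
x_1 = 1.0625, f(x_1) = 1.199463, coefficient = 4
x_2 = 1.3750, f(x_2) = 2.599609, coefficient = 2
x_3 = 1.6875, f(x_3) = 4.805420, coefficient = 4
x_4 = 2.0000, f(x_4) = 8.000000, coefficient = 2
x_5 = 2.3125, f(x_5) = 12.366455, coefficient = 4
x_6 = 2.6250, f(x_6) = 18.087891, coefficient = 2
x_7 = 2.9375, f(x_7) = 25.347412, coefficient = 4
x_8 = 3.2500, f(x_8) = 34.328125, coefficient = 1

I ≈ (0.312500/3) × 267.000000 = 27.812500
Exact value: 27.812500
Error: 0.000000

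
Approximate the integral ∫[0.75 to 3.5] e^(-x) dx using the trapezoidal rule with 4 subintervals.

f(x) = e^(-x)
a = 0.75, b = 3.5, n = 4
h = (b - a)/n = 0.687500

Trapezoidal rule: (h/2)[f(x₀) + 2f(x₁) + 2f(x₂) + ... + f(xₙ)]

x_0 = 0.7500, f(x_0) = 0.472367, coefficient = 1
x_1 = 1.4375, f(x_1) = 0.237521, coefficient = 2
x_2 = 2.1250, f(x_2) = 0.119433, coefficient = 2
x_3 = 2.8125, f(x_3) = 0.060055, coefficient = 2
x_4 = 3.5000, f(x_4) = 0.030197, coefficient = 1

I ≈ (0.687500/2) × 1.336581 = 0.459450
Exact value: 0.442169
Error: 0.017280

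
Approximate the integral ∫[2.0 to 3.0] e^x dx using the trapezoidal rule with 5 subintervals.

f(x) = e^x
a = 2.0, b = 3.0, n = 5
h = (b - a)/n = 0.200000

Trapezoidal rule: (h/2)[f(x₀) + 2f(x₁) + 2f(x₂) + ... + f(xₙ)]

x_0 = 2.0000, f(x_0) = 7.389056, coefficient = 1
x_1 = 2.2000, f(x_1) = 9.025013, coefficient = 2
x_2 = 2.4000, f(x_2) = 11.023176, coefficient = 2
x_3 = 2.6000, f(x_3) = 13.463738, coefficient = 2
x_4 = 2.8000, f(x_4) = 16.444647, coefficient = 2
x_5 = 3.0000, f(x_5) = 20.085537, coefficient = 1

I ≈ (0.200000/2) × 127.387742 = 12.738774
Exact value: 12.696481
Error: 0.042293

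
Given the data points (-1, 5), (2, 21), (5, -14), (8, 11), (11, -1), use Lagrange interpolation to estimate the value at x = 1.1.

Lagrange interpolation formula:
P(x) = Σ yᵢ × Lᵢ(x)
where Lᵢ(x) = Π_{j≠i} (x - xⱼ)/(xᵢ - xⱼ)

L_0(1.1) = (1.1 - 2)/(-1 - 2) × (1.1 - 5)/(-1 - 5) × (1.1 - 8)/(-1 - 8) × (1.1 - 11)/(-1 - 11) = 0.123338
L_1(1.1) = (1.1 - (-1))/(2 - (-1)) × (1.1 - 5)/(2 - 5) × (1.1 - 8)/(2 - 8) × (1.1 - 11)/(2 - 11) = 1.151150
L_2(1.1) = (1.1 - (-1))/(5 - (-1)) × (1.1 - 2)/(5 - 2) × (1.1 - 8)/(5 - 8) × (1.1 - 11)/(5 - 11) = -0.398475
L_3(1.1) = (1.1 - (-1))/(8 - (-1)) × (1.1 - 2)/(8 - 2) × (1.1 - 5)/(8 - 5) × (1.1 - 11)/(8 - 11) = 0.150150
L_4(1.1) = (1.1 - (-1))/(11 - (-1)) × (1.1 - 2)/(11 - 2) × (1.1 - 5)/(11 - 5) × (1.1 - 8)/(11 - 8) = -0.026163

P(1.1) = 5×L_0(1.1) + 21×L_1(1.1) + (-14)×L_2(1.1) + 11×L_3(1.1) + (-1)×L_4(1.1)
P(1.1) = 32.047300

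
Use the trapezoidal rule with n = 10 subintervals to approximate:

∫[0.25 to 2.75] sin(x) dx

f(x) = sin(x)
a = 0.25, b = 2.75, n = 10
h = (b - a)/n = 0.250000

Trapezoidal rule: (h/2)[f(x₀) + 2f(x₁) + 2f(x₂) + ... + f(xₙ)]

x_0 = 0.2500, f(x_0) = 0.247404, coefficient = 1
x_1 = 0.5000, f(x_1) = 0.479426, coefficient = 2
x_2 = 0.7500, f(x_2) = 0.681639, coefficient = 2
x_3 = 1.0000, f(x_3) = 0.841471, coefficient = 2
x_4 = 1.2500, f(x_4) = 0.948985, coefficient = 2
x_5 = 1.5000, f(x_5) = 0.997495, coefficient = 2
x_6 = 1.7500, f(x_6) = 0.983986, coefficient = 2
x_7 = 2.0000, f(x_7) = 0.909297, coefficient = 2
x_8 = 2.2500, f(x_8) = 0.778073, coefficient = 2
x_9 = 2.5000, f(x_9) = 0.598472, coefficient = 2
x_10 = 2.7500, f(x_10) = 0.381661, coefficient = 1

I ≈ (0.250000/2) × 15.066752 = 1.883344
Exact value: 1.893215
Error: 0.009871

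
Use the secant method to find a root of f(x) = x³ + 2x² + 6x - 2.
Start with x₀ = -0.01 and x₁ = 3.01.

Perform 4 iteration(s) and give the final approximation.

f(x) = x³ + 2x² + 6x - 2
x₀ = -0.01, x₁ = 3.01

Secant formula: x_{n+1} = x_n - f(x_n)(x_n - x_{n-1})/(f(x_n) - f(x_{n-1}))

Iteration 1:
  f(-0.010000) = -2.059801
  f(3.010000) = 61.451101
  x_2 = 3.010000 - 61.451101×(3.010000 - (-0.010000))/(61.451101 - (-2.059801))
       = 0.087945
Iteration 2:
  f(3.010000) = 61.451101
  f(0.087945) = -1.456179
  x_3 = 0.087945 - (-1.456179)×(0.087945 - 3.010000)/(-1.456179 - 61.451101)
       = 0.155585
Iteration 3:
  f(0.087945) = -1.456179
  f(0.155585) = -1.014309
  x_4 = 0.155585 - (-1.014309)×(0.155585 - 0.087945)/(-1.014309 - (-1.456179))
       = 0.310852
Iteration 4:
  f(0.155585) = -1.014309
  f(0.310852) = 0.088407
  x_5 = 0.310852 - 0.088407×(0.310852 - 0.155585)/(0.088407 - (-1.014309))
       = 0.298404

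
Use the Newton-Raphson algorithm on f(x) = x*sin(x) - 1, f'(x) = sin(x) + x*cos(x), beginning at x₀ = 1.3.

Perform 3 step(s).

f(x) = x*sin(x) - 1
f'(x) = sin(x) + x*cos(x)
x₀ = 1.3

Newton-Raphson formula: x_{n+1} = x_n - f(x_n)/f'(x_n)

Iteration 1:
  f(1.300000) = 0.252626
  f'(1.300000) = 1.311307
  x_1 = 1.300000 - 0.252626/1.311307 = 1.107348
Iteration 2:
  f(1.107348) = -0.009459
  f'(1.107348) = 1.389540
  x_2 = 1.107348 - (-0.009459)/1.389540 = 1.114155
Iteration 3:
  f(1.114155) = -0.000002
  f'(1.114155) = 1.388810
  x_3 = 1.114155 - (-0.000002)/1.388810 = 1.114157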